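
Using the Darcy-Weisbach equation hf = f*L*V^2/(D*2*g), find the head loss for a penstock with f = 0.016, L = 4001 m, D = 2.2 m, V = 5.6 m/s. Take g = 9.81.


hf = 0.016 * 4001 * 5.6^2 / (2.2 * 2 * 9.81) = 46.5096 m


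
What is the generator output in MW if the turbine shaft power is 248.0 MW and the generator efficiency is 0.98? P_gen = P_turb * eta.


P_gen = 248.0 * 0.98 = 243.0400 MW


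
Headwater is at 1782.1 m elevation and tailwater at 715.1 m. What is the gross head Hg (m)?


Hg = 1782.1 - 715.1 = 1067.0000 m


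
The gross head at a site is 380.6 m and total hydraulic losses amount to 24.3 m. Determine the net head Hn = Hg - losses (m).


Hn = 380.6 - 24.3 = 356.3000 m


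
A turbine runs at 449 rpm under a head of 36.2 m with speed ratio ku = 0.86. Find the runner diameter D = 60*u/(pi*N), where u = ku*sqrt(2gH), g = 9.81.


u = 0.86 * sqrt(2*9.81*36.2) = 22.9193 m/s
D = 60 * 22.9193 / (pi * 449) = 0.9749 m


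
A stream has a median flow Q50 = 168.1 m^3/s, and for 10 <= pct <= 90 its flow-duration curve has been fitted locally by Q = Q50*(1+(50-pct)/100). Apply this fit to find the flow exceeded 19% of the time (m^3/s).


Q = 168.1 * (1 + (50 - 19)/100) = 220.2110 m^3/s


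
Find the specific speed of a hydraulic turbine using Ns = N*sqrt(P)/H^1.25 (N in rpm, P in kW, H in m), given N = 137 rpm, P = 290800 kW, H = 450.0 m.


Ns = 137 * 290800^0.5 / 450.0^1.25 = 35.6453


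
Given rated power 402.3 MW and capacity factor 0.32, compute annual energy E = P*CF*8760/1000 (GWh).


E = 402.3 * 0.32 * 8760 / 1000 = 1127.7274 GWh


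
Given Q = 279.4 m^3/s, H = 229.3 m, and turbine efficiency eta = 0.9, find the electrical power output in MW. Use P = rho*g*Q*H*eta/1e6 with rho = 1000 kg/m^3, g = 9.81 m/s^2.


P = 1000 * 9.81 * 279.4 * 229.3 * 0.9 / 1e6 = 565.6424 MW


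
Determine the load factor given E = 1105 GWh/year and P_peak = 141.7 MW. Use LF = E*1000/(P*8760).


LF = 1105 * 1000 / (141.7 * 8760) = 0.8902


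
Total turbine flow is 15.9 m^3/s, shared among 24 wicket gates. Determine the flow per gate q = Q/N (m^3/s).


q = 15.9 / 24 = 0.6625 m^3/s


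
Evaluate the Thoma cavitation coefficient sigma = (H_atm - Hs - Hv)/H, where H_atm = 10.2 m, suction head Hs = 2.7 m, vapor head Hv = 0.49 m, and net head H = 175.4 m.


sigma = (10.2 - 2.7 - 0.49) / 175.4 = 0.0400


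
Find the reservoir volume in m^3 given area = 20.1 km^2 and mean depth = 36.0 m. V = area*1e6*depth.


V = 20.1 * 1e6 * 36.0 = 7.2360e+08 m^3


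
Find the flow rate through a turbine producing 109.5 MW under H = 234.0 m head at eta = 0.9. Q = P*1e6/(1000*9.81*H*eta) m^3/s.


Q = 109.5 * 1e6 / (1000 * 9.81 * 234.0 * 0.9) = 53.0013 m^3/s


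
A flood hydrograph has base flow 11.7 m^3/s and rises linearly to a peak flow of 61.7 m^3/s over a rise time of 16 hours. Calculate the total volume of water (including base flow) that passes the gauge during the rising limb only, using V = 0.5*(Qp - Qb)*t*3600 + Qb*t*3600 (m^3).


V = 0.5*(61.7 - 11.7)*16*3600 + 11.7*16*3600 = 2.1139e+06 m^3


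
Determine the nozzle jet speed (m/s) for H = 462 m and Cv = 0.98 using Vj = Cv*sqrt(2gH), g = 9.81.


Vj = 0.98 * sqrt(2*9.81*462) = 93.3032 m/s


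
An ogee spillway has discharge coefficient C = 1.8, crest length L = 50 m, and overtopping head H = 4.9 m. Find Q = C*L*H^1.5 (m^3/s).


Q = 1.8 * 50 * 4.9^1.5 = 976.1951 m^3/s


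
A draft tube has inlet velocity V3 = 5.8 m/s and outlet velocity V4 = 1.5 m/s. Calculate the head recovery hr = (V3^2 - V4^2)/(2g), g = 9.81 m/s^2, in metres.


hr = (5.8^2 - 1.5^2) / (2*9.81) = 1.5999 m


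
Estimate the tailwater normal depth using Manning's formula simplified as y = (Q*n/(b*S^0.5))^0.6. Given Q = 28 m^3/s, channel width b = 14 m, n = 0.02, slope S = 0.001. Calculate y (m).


y = (28 * 0.02 / (14 * 0.001^0.5))^0.6 = 1.1514 m


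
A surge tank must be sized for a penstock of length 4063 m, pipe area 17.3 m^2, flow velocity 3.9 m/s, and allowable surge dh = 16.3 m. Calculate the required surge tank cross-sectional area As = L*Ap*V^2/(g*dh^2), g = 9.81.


As = 4063 * 17.3 * 3.9^2 / (9.81 * 16.3^2) = 410.1833 m^2


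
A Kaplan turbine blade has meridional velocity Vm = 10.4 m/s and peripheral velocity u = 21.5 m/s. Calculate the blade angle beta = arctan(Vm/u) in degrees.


beta = arctan(10.4 / 21.5) = 25.8140 degrees


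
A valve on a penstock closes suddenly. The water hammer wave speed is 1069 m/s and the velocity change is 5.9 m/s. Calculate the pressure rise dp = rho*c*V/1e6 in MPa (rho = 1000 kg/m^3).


dp = 1000 * 1069 * 5.9 / 1e6 = 6.3071 MPa


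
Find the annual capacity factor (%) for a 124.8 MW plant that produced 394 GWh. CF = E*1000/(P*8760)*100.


CF = 394 * 1000 / (124.8 * 8760) * 100 = 36.0394 %


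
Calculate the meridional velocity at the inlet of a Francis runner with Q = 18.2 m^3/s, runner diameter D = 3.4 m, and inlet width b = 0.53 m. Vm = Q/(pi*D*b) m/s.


Vm = 18.2 / (pi * 3.4 * 0.53) = 3.2149 m/s


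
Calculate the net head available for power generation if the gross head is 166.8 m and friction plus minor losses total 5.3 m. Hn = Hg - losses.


Hn = 166.8 - 5.3 = 161.5000 m


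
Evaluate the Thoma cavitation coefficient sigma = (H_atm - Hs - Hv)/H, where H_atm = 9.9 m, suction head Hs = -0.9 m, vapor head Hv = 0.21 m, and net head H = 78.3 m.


sigma = (9.9 - (-0.9) - 0.21) / 78.3 = 0.1352


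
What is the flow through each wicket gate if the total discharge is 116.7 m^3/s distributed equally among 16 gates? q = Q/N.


q = 116.7 / 16 = 7.2938 m^3/s


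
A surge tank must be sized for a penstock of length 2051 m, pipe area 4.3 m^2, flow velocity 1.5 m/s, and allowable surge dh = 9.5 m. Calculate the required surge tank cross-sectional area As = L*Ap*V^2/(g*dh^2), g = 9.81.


As = 2051 * 4.3 * 1.5^2 / (9.81 * 9.5^2) = 22.4130 m^2


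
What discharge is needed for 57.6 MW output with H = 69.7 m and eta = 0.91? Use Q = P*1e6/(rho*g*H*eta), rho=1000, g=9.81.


Q = 57.6 * 1e6 / (1000 * 9.81 * 69.7 * 0.91) = 92.5719 m^3/s


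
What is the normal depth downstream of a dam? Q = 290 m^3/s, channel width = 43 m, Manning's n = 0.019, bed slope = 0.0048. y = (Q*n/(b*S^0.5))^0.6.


y = (290 * 0.019 / (43 * 0.0048^0.5))^0.6 = 1.4462 m


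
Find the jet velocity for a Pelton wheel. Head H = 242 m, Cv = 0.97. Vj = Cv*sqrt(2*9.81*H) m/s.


Vj = 0.97 * sqrt(2*9.81*242) = 66.8388 m/s


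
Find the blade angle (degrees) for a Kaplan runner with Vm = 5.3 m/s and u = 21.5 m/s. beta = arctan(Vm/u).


beta = arctan(5.3 / 21.5) = 13.8480 degrees


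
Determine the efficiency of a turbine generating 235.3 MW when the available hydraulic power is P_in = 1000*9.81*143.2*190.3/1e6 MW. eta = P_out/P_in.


P_in = 1000 * 9.81 * 143.2 * 190.3 / 1e6 = 267.3319 MW
eta = 235.3 / 267.3319 = 0.8802


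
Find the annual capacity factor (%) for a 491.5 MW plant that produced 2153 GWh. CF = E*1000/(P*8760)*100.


CF = 2153 * 1000 / (491.5 * 8760) * 100 = 50.0053 %


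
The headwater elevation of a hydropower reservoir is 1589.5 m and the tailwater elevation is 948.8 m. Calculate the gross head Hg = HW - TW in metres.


Hg = 1589.5 - 948.8 = 640.7000 m


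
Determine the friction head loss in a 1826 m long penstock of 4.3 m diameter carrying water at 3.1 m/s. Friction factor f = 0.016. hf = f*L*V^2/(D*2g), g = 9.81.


hf = 0.016 * 1826 * 3.1^2 / (4.3 * 2 * 9.81) = 3.3279 m


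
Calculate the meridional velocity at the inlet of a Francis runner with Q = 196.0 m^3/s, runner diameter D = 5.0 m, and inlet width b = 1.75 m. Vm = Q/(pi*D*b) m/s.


Vm = 196.0 / (pi * 5.0 * 1.75) = 7.1301 m/s


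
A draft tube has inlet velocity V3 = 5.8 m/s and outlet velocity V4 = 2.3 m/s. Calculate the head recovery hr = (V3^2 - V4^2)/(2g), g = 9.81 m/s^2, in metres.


hr = (5.8^2 - 2.3^2) / (2*9.81) = 1.4450 m


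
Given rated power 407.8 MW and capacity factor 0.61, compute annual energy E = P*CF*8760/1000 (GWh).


E = 407.8 * 0.61 * 8760 / 1000 = 2179.1201 GWh


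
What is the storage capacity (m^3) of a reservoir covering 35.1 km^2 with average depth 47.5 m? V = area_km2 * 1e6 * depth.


V = 35.1 * 1e6 * 47.5 = 1.6672e+09 m^3


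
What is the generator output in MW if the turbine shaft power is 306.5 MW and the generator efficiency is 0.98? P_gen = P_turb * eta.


P_gen = 306.5 * 0.98 = 300.3700 MW


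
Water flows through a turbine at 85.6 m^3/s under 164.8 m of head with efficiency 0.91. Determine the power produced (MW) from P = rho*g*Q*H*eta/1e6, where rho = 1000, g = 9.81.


P = 1000 * 9.81 * 85.6 * 164.8 * 0.91 / 1e6 = 125.9335 MW


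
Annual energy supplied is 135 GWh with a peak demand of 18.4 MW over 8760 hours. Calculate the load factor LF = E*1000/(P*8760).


LF = 135 * 1000 / (18.4 * 8760) = 0.8376


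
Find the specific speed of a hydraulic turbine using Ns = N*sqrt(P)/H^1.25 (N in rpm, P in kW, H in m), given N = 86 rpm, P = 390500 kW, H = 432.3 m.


Ns = 86 * 390500^0.5 / 432.3^1.25 = 27.2632


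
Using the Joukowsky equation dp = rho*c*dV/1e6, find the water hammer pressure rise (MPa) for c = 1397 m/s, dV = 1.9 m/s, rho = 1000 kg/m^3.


dp = 1000 * 1397 * 1.9 / 1e6 = 2.6543 MPa


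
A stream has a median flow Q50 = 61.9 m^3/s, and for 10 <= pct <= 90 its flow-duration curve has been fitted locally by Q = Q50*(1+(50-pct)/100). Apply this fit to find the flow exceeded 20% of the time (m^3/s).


Q = 61.9 * (1 + (50 - 20)/100) = 80.4700 m^3/s


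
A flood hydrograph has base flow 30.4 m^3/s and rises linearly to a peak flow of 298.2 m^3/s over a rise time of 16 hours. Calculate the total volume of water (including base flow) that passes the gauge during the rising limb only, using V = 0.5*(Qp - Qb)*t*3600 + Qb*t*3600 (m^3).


V = 0.5*(298.2 - 30.4)*16*3600 + 30.4*16*3600 = 9.4637e+06 m^3


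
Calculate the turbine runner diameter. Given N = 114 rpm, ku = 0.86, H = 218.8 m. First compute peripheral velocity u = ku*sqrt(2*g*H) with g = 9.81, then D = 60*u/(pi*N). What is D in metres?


u = 0.86 * sqrt(2*9.81*218.8) = 56.3471 m/s
D = 60 * 56.3471 / (pi * 114) = 9.4399 m


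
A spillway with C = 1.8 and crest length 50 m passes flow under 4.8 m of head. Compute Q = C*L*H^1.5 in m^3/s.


Q = 1.8 * 50 * 4.8^1.5 = 946.4646 m^3/s


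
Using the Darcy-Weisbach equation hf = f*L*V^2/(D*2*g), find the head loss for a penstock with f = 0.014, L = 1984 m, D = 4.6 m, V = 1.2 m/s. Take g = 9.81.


hf = 0.014 * 1984 * 1.2^2 / (4.6 * 2 * 9.81) = 0.4432 m


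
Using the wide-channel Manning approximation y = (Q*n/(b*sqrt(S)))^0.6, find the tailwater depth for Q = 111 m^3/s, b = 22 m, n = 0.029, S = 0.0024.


y = (111 * 0.029 / (22 * 0.0024^0.5))^0.6 = 1.9280 m


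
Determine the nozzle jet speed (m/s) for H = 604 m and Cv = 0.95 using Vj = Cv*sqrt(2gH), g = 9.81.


Vj = 0.95 * sqrt(2*9.81*604) = 103.4169 m/s


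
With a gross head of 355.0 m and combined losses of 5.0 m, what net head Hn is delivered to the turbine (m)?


Hn = 355.0 - 5.0 = 350.0000 m


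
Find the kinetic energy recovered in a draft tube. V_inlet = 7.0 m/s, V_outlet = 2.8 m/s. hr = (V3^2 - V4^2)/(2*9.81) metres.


hr = (7.0^2 - 2.8^2) / (2*9.81) = 2.0979 m


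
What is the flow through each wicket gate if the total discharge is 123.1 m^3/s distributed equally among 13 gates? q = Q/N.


q = 123.1 / 13 = 9.4692 m^3/s


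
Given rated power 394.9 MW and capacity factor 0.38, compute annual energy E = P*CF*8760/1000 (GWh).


E = 394.9 * 0.38 * 8760 / 1000 = 1314.5431 GWh


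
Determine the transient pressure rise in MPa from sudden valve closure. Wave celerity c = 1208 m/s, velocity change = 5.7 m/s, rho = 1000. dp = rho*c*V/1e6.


dp = 1000 * 1208 * 5.7 / 1e6 = 6.8856 MPa


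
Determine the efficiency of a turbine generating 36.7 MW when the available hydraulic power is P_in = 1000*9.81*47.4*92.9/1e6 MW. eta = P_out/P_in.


P_in = 1000 * 9.81 * 47.4 * 92.9 / 1e6 = 43.1979 MW
eta = 36.7 / 43.1979 = 0.8496


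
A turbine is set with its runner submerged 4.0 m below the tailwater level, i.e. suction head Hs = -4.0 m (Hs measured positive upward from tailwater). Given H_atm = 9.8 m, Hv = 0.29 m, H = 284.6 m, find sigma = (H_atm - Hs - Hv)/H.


sigma = (9.8 - (-4.0) - 0.29) / 284.6 = 0.0475


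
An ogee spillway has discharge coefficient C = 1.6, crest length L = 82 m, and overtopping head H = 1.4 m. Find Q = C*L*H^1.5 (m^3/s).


Q = 1.6 * 82 * 1.4^1.5 = 217.3331 m^3/s


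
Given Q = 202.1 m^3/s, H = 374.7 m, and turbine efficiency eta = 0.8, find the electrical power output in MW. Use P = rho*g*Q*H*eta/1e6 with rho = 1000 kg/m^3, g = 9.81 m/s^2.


P = 1000 * 9.81 * 202.1 * 374.7 * 0.8 / 1e6 = 594.3045 MW


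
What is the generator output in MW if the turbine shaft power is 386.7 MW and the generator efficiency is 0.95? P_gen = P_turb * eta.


P_gen = 386.7 * 0.95 = 367.3650 MW


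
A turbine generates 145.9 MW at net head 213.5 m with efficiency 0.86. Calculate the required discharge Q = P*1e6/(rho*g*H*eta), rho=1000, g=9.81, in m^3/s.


Q = 145.9 * 1e6 / (1000 * 9.81 * 213.5 * 0.86) = 81.0009 m^3/s


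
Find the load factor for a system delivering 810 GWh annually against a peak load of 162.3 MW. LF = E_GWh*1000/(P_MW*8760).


LF = 810 * 1000 / (162.3 * 8760) = 0.5697


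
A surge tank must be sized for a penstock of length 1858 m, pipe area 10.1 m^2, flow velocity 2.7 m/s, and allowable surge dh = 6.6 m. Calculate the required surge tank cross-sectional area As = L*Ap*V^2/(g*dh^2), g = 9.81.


As = 1858 * 10.1 * 2.7^2 / (9.81 * 6.6^2) = 320.1384 m^2


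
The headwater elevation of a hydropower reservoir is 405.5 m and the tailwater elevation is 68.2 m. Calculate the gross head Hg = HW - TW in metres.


Hg = 405.5 - 68.2 = 337.3000 m


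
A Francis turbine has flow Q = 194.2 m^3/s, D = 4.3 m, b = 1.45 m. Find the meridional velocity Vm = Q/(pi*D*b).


Vm = 194.2 / (pi * 4.3 * 1.45) = 9.9143 m/s


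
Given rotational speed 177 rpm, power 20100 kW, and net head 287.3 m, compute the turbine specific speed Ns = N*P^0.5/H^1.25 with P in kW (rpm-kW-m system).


Ns = 177 * 20100^0.5 / 287.3^1.25 = 21.2154


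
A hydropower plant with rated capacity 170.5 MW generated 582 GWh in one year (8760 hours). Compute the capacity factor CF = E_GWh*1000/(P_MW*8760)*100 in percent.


CF = 582 * 1000 / (170.5 * 8760) * 100 = 38.9668 %


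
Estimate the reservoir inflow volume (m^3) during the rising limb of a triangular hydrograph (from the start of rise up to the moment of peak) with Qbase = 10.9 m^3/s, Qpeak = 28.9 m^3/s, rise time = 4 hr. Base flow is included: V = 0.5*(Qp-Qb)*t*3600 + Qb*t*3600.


V = 0.5*(28.9 - 10.9)*4*3600 + 10.9*4*3600 = 286560.0000 m^3


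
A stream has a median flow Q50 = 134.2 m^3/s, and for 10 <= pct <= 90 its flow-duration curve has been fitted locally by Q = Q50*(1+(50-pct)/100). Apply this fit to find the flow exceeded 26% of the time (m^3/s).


Q = 134.2 * (1 + (50 - 26)/100) = 166.4080 m^3/s


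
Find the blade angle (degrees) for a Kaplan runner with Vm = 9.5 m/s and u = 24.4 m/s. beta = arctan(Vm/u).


beta = arctan(9.5 / 24.4) = 21.2732 degrees


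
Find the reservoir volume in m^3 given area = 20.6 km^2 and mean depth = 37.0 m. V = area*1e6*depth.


V = 20.6 * 1e6 * 37.0 = 7.6220e+08 m^3


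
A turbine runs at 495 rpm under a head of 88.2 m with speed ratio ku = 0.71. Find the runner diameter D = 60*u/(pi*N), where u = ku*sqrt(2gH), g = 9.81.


u = 0.71 * sqrt(2*9.81*88.2) = 29.5354 m/s
D = 60 * 29.5354 / (pi * 495) = 1.1396 m


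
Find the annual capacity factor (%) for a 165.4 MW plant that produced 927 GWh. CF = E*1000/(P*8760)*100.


CF = 927 * 1000 / (165.4 * 8760) * 100 = 63.9794 %


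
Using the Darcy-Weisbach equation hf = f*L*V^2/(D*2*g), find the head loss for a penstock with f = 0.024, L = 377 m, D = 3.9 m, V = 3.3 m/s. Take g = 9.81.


hf = 0.024 * 377 * 3.3^2 / (3.9 * 2 * 9.81) = 1.2877 m


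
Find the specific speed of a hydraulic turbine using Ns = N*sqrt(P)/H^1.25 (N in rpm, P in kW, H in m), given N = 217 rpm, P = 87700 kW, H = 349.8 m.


Ns = 217 * 87700^0.5 / 349.8^1.25 = 42.4800


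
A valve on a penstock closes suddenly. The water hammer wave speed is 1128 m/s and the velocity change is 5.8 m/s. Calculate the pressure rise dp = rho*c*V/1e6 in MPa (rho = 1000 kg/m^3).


dp = 1000 * 1128 * 5.8 / 1e6 = 6.5424 MPa


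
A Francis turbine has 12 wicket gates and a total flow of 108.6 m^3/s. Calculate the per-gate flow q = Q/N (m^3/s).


q = 108.6 / 12 = 9.0500 m^3/s


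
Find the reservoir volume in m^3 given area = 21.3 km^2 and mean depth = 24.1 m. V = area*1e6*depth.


V = 21.3 * 1e6 * 24.1 = 5.1333e+08 m^3


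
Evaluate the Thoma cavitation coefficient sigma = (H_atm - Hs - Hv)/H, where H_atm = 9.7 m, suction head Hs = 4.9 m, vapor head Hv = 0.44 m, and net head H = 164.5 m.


sigma = (9.7 - 4.9 - 0.44) / 164.5 = 0.0265


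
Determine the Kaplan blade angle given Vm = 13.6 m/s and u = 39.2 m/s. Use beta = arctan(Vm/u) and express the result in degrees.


beta = arctan(13.6 / 39.2) = 19.1336 degrees


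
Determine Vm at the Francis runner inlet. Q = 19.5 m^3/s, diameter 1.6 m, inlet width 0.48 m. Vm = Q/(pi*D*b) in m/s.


Vm = 19.5 / (pi * 1.6 * 0.48) = 8.0821 m/s


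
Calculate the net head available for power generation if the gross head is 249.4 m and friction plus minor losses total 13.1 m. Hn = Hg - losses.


Hn = 249.4 - 13.1 = 236.3000 m


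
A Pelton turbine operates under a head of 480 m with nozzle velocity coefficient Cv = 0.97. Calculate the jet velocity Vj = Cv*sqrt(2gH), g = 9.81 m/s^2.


Vj = 0.97 * sqrt(2*9.81*480) = 94.1330 m/s


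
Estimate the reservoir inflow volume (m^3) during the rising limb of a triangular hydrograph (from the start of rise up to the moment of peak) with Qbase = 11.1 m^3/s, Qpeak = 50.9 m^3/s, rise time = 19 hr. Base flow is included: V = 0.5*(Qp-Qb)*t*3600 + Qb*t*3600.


V = 0.5*(50.9 - 11.1)*19*3600 + 11.1*19*3600 = 2.1204e+06 m^3


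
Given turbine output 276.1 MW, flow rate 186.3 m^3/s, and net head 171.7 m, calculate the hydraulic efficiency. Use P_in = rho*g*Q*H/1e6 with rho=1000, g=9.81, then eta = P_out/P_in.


P_in = 1000 * 9.81 * 186.3 * 171.7 / 1e6 = 313.7994 MW
eta = 276.1 / 313.7994 = 0.8799


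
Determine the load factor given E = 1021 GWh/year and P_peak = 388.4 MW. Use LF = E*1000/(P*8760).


LF = 1021 * 1000 / (388.4 * 8760) = 0.3001


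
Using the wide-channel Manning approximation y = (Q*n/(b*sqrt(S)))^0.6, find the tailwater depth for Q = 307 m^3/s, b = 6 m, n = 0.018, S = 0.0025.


y = (307 * 0.018 / (6 * 0.0025^0.5))^0.6 = 5.7435 m


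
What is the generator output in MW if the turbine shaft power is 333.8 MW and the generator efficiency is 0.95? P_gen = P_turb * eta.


P_gen = 333.8 * 0.95 = 317.1100 MW


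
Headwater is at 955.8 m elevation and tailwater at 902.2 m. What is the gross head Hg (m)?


Hg = 955.8 - 902.2 = 53.6000 m


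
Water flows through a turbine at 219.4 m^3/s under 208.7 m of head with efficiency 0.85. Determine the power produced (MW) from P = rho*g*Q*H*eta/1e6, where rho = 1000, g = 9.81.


P = 1000 * 9.81 * 219.4 * 208.7 * 0.85 / 1e6 = 381.8097 MW


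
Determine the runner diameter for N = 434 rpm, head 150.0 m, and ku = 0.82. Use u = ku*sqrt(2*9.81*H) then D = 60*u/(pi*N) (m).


u = 0.82 * sqrt(2*9.81*150.0) = 44.4845 m/s
D = 60 * 44.4845 / (pi * 434) = 1.9576 m


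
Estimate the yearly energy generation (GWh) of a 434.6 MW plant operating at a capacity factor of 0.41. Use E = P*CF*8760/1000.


E = 434.6 * 0.41 * 8760 / 1000 = 1560.9094 GWh


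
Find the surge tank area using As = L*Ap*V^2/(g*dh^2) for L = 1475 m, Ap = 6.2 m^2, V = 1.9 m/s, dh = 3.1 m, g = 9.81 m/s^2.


As = 1475 * 6.2 * 1.9^2 / (9.81 * 3.1^2) = 350.1858 m^2


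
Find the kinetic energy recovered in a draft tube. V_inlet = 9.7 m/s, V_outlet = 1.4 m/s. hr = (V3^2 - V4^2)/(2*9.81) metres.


hr = (9.7^2 - 1.4^2) / (2*9.81) = 4.6957 m


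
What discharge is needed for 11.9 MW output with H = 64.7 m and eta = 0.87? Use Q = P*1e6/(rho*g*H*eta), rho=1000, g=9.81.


Q = 11.9 * 1e6 / (1000 * 9.81 * 64.7 * 0.87) = 21.5504 m^3/s


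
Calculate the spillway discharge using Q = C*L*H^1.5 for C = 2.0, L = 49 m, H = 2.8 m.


Q = 2.0 * 49 * 2.8^1.5 = 459.1590 m^3/s


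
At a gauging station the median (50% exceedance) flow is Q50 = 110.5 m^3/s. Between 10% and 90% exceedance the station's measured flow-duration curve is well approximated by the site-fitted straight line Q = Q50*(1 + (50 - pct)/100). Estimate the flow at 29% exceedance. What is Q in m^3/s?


Q = 110.5 * (1 + (50 - 29)/100) = 133.7050 m^3/s


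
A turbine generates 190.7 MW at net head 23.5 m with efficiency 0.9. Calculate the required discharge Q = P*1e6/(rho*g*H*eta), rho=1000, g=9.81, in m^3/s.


Q = 190.7 * 1e6 / (1000 * 9.81 * 23.5 * 0.9) = 919.1181 m^3/s


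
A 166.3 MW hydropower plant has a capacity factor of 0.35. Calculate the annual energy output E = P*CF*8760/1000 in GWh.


E = 166.3 * 0.35 * 8760 / 1000 = 509.8758 GWh


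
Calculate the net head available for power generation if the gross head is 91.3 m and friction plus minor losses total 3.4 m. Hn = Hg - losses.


Hn = 91.3 - 3.4 = 87.9000 m


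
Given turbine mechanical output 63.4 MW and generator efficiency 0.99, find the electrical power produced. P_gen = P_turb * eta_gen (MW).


P_gen = 63.4 * 0.99 = 62.7660 MW


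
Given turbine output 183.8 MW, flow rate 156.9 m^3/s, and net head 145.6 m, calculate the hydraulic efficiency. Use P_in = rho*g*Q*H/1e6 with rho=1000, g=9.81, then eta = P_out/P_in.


P_in = 1000 * 9.81 * 156.9 * 145.6 / 1e6 = 224.1059 MW
eta = 183.8 / 224.1059 = 0.8201


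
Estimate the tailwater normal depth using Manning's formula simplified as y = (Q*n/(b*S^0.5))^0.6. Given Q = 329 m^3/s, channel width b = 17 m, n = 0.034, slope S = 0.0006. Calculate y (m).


y = (329 * 0.034 / (17 * 0.0006^0.5))^0.6 = 7.2026 m


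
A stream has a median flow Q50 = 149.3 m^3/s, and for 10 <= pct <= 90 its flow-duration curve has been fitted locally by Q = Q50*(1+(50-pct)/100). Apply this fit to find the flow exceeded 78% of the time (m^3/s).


Q = 149.3 * (1 + (50 - 78)/100) = 107.4960 m^3/s


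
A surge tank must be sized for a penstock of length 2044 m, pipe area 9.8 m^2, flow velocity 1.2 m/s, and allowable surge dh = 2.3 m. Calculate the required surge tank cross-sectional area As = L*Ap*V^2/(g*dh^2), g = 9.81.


As = 2044 * 9.8 * 1.2^2 / (9.81 * 2.3^2) = 555.8336 m^2


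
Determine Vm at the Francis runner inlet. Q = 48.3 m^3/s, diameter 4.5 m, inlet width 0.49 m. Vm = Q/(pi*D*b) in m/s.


Vm = 48.3 / (pi * 4.5 * 0.49) = 6.9725 m/s


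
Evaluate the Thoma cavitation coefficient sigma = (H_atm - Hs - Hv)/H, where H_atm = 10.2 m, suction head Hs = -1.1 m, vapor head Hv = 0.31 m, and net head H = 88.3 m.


sigma = (10.2 - (-1.1) - 0.31) / 88.3 = 0.1245


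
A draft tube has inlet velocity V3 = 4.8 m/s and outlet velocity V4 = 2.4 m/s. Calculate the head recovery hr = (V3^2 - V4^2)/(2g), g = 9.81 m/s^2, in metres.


hr = (4.8^2 - 2.4^2) / (2*9.81) = 0.8807 m


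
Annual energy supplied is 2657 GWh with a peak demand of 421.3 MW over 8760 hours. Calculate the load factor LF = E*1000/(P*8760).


LF = 2657 * 1000 / (421.3 * 8760) = 0.7199


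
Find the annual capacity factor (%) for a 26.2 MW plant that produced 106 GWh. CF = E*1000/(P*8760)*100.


CF = 106 * 1000 / (26.2 * 8760) * 100 = 46.1849 %


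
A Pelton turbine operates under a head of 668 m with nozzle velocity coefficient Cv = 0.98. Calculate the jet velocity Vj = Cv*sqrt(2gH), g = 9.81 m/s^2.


Vj = 0.98 * sqrt(2*9.81*668) = 112.1925 m/s


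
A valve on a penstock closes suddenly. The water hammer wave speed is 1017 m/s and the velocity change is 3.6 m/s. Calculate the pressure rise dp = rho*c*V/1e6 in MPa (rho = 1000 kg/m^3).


dp = 1000 * 1017 * 3.6 / 1e6 = 3.6612 MPa


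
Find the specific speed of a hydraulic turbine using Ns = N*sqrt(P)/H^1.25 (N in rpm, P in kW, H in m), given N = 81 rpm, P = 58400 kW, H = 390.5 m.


Ns = 81 * 58400^0.5 / 390.5^1.25 = 11.2763


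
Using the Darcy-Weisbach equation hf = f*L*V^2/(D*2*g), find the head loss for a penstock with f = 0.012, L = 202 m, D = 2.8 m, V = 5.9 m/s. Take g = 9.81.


hf = 0.012 * 202 * 5.9^2 / (2.8 * 2 * 9.81) = 1.5360 m


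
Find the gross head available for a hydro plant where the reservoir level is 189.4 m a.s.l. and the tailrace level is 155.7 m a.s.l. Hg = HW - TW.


Hg = 189.4 - 155.7 = 33.7000 m


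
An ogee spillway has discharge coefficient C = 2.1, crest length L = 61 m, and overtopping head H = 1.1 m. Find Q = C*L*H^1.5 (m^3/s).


Q = 2.1 * 61 * 1.1^1.5 = 147.7877 m^3/s


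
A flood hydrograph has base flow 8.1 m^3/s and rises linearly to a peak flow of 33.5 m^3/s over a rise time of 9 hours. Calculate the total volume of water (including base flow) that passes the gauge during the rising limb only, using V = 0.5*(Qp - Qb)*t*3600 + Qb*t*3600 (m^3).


V = 0.5*(33.5 - 8.1)*9*3600 + 8.1*9*3600 = 673920.0000 m^3


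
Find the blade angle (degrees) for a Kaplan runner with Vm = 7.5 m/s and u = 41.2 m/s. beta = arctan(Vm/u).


beta = arctan(7.5 / 41.2) = 10.3171 degrees


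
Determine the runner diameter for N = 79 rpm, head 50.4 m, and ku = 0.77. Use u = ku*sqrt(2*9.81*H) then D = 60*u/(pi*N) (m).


u = 0.77 * sqrt(2*9.81*50.4) = 24.2134 m/s
D = 60 * 24.2134 / (pi * 79) = 5.8537 m


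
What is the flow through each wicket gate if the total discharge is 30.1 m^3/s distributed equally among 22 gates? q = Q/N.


q = 30.1 / 22 = 1.3682 m^3/s


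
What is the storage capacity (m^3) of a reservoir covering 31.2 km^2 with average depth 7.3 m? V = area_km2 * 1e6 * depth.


V = 31.2 * 1e6 * 7.3 = 2.2776e+08 m^3


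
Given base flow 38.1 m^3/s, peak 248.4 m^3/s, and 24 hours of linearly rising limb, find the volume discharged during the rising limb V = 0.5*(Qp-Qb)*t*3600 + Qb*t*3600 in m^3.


V = 0.5*(248.4 - 38.1)*24*3600 + 38.1*24*3600 = 1.2377e+07 m^3


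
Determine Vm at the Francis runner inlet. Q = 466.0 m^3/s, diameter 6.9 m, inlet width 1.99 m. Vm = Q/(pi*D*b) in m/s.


Vm = 466.0 / (pi * 6.9 * 1.99) = 10.8027 m/s


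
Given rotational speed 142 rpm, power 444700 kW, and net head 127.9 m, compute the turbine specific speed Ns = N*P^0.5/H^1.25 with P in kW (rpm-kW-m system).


Ns = 142 * 444700^0.5 / 127.9^1.25 = 220.1576


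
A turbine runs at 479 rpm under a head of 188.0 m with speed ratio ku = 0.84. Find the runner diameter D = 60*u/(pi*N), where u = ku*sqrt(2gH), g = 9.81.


u = 0.84 * sqrt(2*9.81*188.0) = 51.0162 m/s
D = 60 * 51.0162 / (pi * 479) = 2.0341 m


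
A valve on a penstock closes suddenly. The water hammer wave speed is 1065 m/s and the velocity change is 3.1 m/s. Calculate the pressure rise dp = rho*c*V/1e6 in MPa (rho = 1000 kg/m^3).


dp = 1000 * 1065 * 3.1 / 1e6 = 3.3015 MPa


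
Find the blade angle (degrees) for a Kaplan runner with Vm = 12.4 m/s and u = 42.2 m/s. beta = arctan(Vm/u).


beta = arctan(12.4 / 42.2) = 16.3748 degrees


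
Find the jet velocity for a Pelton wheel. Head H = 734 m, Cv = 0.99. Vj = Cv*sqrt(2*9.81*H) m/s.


Vj = 0.99 * sqrt(2*9.81*734) = 118.8045 m/s


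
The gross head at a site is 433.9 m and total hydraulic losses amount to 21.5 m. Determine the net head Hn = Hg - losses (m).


Hn = 433.9 - 21.5 = 412.4000 m


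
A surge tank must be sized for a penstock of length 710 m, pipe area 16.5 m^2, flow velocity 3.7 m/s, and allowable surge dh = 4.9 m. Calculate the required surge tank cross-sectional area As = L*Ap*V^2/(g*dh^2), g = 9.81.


As = 710 * 16.5 * 3.7^2 / (9.81 * 4.9^2) = 680.9019 m^2


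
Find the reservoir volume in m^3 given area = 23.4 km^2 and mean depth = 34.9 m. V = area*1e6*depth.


V = 23.4 * 1e6 * 34.9 = 8.1666e+08 m^3


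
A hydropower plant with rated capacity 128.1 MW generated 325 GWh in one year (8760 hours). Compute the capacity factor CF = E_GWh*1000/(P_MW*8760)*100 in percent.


CF = 325 * 1000 / (128.1 * 8760) * 100 = 28.9621 %


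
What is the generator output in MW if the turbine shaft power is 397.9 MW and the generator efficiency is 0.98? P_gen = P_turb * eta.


P_gen = 397.9 * 0.98 = 389.9420 MW


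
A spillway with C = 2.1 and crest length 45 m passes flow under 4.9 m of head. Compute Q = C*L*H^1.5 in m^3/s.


Q = 2.1 * 45 * 4.9^1.5 = 1025.0049 m^3/s


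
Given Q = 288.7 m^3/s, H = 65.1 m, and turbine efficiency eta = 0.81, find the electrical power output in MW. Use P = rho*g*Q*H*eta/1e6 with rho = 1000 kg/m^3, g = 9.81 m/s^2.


P = 1000 * 9.81 * 288.7 * 65.1 * 0.81 / 1e6 = 149.3419 MW


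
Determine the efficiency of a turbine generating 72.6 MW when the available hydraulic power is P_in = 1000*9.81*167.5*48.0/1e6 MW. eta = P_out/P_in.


P_in = 1000 * 9.81 * 167.5 * 48.0 / 1e6 = 78.8724 MW
eta = 72.6 / 78.8724 = 0.9205


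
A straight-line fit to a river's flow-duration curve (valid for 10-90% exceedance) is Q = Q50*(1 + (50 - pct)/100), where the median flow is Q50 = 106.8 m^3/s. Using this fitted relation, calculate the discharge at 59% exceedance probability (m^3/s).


Q = 106.8 * (1 + (50 - 59)/100) = 97.1880 m^3/s


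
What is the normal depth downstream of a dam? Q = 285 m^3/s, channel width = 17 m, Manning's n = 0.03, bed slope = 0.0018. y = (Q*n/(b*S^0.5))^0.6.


y = (285 * 0.03 / (17 * 0.0018^0.5))^0.6 = 4.4089 m


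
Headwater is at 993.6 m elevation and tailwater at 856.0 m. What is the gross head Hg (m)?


Hg = 993.6 - 856.0 = 137.6000 m


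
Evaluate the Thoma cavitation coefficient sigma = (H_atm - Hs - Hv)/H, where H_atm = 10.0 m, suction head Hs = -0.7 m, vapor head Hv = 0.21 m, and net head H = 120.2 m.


sigma = (10.0 - (-0.7) - 0.21) / 120.2 = 0.0873


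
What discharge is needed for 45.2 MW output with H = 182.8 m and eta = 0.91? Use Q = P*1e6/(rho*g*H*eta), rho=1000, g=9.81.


Q = 45.2 * 1e6 / (1000 * 9.81 * 182.8 * 0.91) = 27.6982 m^3/s


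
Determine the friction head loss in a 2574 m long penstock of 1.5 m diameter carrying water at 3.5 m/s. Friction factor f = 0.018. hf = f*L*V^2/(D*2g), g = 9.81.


hf = 0.018 * 2574 * 3.5^2 / (1.5 * 2 * 9.81) = 19.2853 m


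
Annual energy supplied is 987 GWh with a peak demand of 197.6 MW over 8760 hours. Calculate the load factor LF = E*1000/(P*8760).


LF = 987 * 1000 / (197.6 * 8760) = 0.5702


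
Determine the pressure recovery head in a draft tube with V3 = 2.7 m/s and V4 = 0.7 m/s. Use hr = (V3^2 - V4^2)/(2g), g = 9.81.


hr = (2.7^2 - 0.7^2) / (2*9.81) = 0.3466 m


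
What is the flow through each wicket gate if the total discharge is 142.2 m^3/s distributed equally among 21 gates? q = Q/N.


q = 142.2 / 21 = 6.7714 m^3/s


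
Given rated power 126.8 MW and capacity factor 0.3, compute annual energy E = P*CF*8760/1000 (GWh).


E = 126.8 * 0.3 * 8760 / 1000 = 333.2304 GWh


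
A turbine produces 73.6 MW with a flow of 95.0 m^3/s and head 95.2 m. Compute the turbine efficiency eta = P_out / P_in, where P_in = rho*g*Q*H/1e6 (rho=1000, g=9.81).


P_in = 1000 * 9.81 * 95.0 * 95.2 / 1e6 = 88.7216 MW
eta = 73.6 / 88.7216 = 0.8296


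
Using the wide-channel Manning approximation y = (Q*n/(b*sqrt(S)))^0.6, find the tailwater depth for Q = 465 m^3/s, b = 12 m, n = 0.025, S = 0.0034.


y = (465 * 0.025 / (12 * 0.0034^0.5))^0.6 = 5.3986 m


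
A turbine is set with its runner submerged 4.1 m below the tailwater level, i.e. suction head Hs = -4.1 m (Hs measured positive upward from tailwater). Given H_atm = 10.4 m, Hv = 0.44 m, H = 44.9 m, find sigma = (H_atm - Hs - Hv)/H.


sigma = (10.4 - (-4.1) - 0.44) / 44.9 = 0.3131


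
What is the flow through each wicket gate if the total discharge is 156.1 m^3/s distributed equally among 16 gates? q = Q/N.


q = 156.1 / 16 = 9.7562 m^3/s


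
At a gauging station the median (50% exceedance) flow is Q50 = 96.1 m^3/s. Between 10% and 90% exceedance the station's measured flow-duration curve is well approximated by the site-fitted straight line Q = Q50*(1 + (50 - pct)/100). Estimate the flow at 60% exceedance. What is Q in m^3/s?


Q = 96.1 * (1 + (50 - 60)/100) = 86.4900 m^3/s


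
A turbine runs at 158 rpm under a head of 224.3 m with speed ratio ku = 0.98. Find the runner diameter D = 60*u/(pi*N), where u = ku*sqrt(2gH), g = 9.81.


u = 0.98 * sqrt(2*9.81*224.3) = 65.0115 m/s
D = 60 * 65.0115 / (pi * 158) = 7.8584 m


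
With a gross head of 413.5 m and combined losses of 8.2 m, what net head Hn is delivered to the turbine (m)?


Hn = 413.5 - 8.2 = 405.3000 m


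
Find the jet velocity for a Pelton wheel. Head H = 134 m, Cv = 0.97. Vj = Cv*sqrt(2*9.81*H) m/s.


Vj = 0.97 * sqrt(2*9.81*134) = 49.7363 m/s


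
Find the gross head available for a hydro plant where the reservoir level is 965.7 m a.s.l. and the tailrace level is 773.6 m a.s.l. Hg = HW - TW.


Hg = 965.7 - 773.6 = 192.1000 m


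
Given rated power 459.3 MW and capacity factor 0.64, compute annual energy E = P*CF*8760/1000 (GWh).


E = 459.3 * 0.64 * 8760 / 1000 = 2575.0195 GWh


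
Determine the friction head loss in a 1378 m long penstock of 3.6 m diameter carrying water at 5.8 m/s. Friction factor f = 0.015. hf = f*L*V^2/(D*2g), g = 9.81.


hf = 0.015 * 1378 * 5.8^2 / (3.6 * 2 * 9.81) = 9.8445 m


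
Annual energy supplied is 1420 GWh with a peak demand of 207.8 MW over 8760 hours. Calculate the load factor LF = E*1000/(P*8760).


LF = 1420 * 1000 / (207.8 * 8760) = 0.7801


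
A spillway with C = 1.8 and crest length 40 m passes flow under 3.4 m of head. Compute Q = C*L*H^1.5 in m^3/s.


Q = 1.8 * 40 * 3.4^1.5 = 451.3889 m^3/s


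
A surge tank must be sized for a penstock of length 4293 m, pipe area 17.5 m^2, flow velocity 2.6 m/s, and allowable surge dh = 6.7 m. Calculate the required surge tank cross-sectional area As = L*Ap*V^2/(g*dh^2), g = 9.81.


As = 4293 * 17.5 * 2.6^2 / (9.81 * 6.7^2) = 1153.2594 m^2


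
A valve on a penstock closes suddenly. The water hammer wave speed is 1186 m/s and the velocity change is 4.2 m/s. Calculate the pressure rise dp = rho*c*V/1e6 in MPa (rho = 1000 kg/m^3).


dp = 1000 * 1186 * 4.2 / 1e6 = 4.9812 MPa


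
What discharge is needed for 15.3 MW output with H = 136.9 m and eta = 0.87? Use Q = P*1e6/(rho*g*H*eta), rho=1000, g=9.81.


Q = 15.3 * 1e6 / (1000 * 9.81 * 136.9 * 0.87) = 13.0948 m^3/s


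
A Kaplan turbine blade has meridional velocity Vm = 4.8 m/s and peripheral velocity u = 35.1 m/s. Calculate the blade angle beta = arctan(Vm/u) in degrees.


beta = arctan(4.8 / 35.1) = 7.7870 degrees


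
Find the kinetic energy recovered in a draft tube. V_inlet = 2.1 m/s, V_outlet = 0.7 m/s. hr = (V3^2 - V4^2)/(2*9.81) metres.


hr = (2.1^2 - 0.7^2) / (2*9.81) = 0.1998 m


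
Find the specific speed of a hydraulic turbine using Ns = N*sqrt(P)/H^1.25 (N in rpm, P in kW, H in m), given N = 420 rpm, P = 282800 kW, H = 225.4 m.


Ns = 420 * 282800^0.5 / 225.4^1.25 = 255.7388


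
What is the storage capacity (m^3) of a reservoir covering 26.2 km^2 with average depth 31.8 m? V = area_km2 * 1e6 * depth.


V = 26.2 * 1e6 * 31.8 = 8.3316e+08 m^3


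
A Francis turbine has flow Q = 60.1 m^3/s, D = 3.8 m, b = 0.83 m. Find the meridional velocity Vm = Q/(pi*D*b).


Vm = 60.1 / (pi * 3.8 * 0.83) = 6.0654 m/s


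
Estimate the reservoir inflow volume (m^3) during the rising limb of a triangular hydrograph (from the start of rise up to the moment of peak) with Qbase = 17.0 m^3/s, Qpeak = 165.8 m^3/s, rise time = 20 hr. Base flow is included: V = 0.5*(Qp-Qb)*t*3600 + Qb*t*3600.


V = 0.5*(165.8 - 17.0)*20*3600 + 17.0*20*3600 = 6.5808e+06 m^3


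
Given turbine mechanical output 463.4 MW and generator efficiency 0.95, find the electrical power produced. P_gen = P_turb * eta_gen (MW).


P_gen = 463.4 * 0.95 = 440.2300 MW


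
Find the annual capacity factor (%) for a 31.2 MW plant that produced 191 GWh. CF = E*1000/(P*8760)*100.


CF = 191 * 1000 / (31.2 * 8760) * 100 = 69.8835 %


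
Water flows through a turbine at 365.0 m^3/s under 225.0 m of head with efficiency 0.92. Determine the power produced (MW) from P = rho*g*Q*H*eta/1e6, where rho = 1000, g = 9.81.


P = 1000 * 9.81 * 365.0 * 225.0 * 0.92 / 1e6 = 741.1946 MW


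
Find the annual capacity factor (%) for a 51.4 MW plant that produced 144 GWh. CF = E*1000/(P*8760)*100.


CF = 144 * 1000 / (51.4 * 8760) * 100 = 31.9812 %


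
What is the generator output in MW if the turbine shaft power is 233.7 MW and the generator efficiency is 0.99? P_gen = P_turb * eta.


P_gen = 233.7 * 0.99 = 231.3630 MW


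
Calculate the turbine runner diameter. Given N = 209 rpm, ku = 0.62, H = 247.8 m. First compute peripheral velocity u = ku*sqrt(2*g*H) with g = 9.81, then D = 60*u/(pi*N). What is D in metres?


u = 0.62 * sqrt(2*9.81*247.8) = 43.2307 m/s
D = 60 * 43.2307 / (pi * 209) = 3.9505 m


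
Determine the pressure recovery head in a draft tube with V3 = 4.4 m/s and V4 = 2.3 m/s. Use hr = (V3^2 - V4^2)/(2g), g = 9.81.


hr = (4.4^2 - 2.3^2) / (2*9.81) = 0.7171 m


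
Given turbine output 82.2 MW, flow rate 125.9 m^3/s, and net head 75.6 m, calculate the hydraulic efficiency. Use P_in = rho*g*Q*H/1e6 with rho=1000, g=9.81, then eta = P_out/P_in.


P_in = 1000 * 9.81 * 125.9 * 75.6 / 1e6 = 93.3720 MW
eta = 82.2 / 93.3720 = 0.8803


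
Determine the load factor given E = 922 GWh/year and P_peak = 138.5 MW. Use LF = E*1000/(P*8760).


LF = 922 * 1000 / (138.5 * 8760) = 0.7599


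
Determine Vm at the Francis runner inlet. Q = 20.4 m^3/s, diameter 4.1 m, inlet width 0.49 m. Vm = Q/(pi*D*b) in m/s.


Vm = 20.4 / (pi * 4.1 * 0.49) = 3.2322 m/s


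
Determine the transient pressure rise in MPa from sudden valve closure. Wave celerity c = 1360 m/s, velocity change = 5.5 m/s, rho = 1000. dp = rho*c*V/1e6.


dp = 1000 * 1360 * 5.5 / 1e6 = 7.4800 MPa


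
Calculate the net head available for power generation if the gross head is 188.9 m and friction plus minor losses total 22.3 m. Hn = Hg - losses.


Hn = 188.9 - 22.3 = 166.6000 m


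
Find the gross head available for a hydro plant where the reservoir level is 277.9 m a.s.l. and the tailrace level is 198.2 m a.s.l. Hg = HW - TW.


Hg = 277.9 - 198.2 = 79.7000 m


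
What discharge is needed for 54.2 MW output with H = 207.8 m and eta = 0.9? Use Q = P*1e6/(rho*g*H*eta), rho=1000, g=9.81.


Q = 54.2 * 1e6 / (1000 * 9.81 * 207.8 * 0.9) = 29.5422 m^3/s


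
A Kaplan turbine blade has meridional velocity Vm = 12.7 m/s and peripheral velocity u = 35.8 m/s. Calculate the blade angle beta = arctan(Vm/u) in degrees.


beta = arctan(12.7 / 35.8) = 19.5321 degrees


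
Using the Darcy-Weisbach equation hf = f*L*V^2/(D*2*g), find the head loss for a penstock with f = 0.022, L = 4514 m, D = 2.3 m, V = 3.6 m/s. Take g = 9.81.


hf = 0.022 * 4514 * 3.6^2 / (2.3 * 2 * 9.81) = 28.5208 m


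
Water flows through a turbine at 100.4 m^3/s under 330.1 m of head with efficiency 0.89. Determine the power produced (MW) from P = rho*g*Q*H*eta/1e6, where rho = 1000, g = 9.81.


P = 1000 * 9.81 * 100.4 * 330.1 * 0.89 / 1e6 = 289.3598 MW


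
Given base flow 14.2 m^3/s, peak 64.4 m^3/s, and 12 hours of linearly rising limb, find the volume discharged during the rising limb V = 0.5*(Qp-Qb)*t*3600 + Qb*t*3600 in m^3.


V = 0.5*(64.4 - 14.2)*12*3600 + 14.2*12*3600 = 1.6978e+06 m^3
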